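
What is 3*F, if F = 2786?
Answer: 8358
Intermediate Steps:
3*F = 3*2786 = 8358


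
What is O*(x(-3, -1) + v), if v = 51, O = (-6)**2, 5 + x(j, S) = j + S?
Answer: 1512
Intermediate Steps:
x(j, S) = -5 + S + j (x(j, S) = -5 + (j + S) = -5 + (S + j) = -5 + S + j)
O = 36
O*(x(-3, -1) + v) = 36*((-5 - 1 - 3) + 51) = 36*(-9 + 51) = 36*42 = 1512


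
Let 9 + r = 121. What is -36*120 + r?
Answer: -4208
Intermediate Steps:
r = 112 (r = -9 + 121 = 112)
-36*120 + r = -36*120 + 112 = -4320 + 112 = -4208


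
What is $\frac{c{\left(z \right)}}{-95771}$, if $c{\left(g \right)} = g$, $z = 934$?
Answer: $- \frac{934}{95771} \approx -0.0097524$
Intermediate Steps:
$\frac{c{\left(z \right)}}{-95771} = \frac{934}{-95771} = 934 \left(- \frac{1}{95771}\right) = - \frac{934}{95771}$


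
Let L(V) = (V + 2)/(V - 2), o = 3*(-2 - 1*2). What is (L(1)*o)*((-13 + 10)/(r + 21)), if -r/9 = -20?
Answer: -36/67 ≈ -0.53731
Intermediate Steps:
r = 180 (r = -9*(-20) = 180)
o = -12 (o = 3*(-2 - 2) = 3*(-4) = -12)
L(V) = (2 + V)/(-2 + V)
(L(1)*o)*((-13 + 10)/(r + 21)) = (((2 + 1)/(-2 + 1))*(-12))*((-13 + 10)/(180 + 21)) = ((3/(-1))*(-12))*(-3/201) = (-1*3*(-12))*(-3*1/201) = -3*(-12)*(-1/67) = 36*(-1/67) = -36/67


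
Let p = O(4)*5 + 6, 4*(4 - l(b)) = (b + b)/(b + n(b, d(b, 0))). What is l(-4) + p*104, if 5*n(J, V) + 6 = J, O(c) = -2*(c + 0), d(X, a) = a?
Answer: -10597/3 ≈ -3532.3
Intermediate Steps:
O(c) = -2*c
n(J, V) = -6/5 + J/5
l(b) = 4 - b/(2*(-6/5 + 6*b/5)) (l(b) = 4 - (b + b)/(4*(b + (-6/5 + b/5))) = 4 - 2*b/(4*(-6/5 + 6*b/5)) = 4 - b/(2*(-6/5 + 6*b/5)))
p = -34 (p = -2*4*5 + 6 = -8*5 + 6 = -40 + 6 = -34)
l(-4) + p*104 = (-48 + 43*(-4))/(12*(-1 - 4)) - 34*104 = (1/12)*(-48 - 172)/(-5) - 3536 = (1/12)*(-⅕)*(-220) - 3536 = 11/3 - 3536 = -10597/3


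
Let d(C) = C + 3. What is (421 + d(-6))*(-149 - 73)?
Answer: -92796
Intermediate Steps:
d(C) = 3 + C
(421 + d(-6))*(-149 - 73) = (421 + (3 - 6))*(-149 - 73) = (421 - 3)*(-222) = 418*(-222) = -92796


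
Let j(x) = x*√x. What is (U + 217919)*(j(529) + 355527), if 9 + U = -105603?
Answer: 41294610058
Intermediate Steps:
U = -105612 (U = -9 - 105603 = -105612)
j(x) = x^(3/2)
(U + 217919)*(j(529) + 355527) = (-105612 + 217919)*(529^(3/2) + 355527) = 112307*(12167 + 355527) = 112307*367694 = 41294610058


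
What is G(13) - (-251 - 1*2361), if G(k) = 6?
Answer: 2618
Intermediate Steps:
G(13) - (-251 - 1*2361) = 6 - (-251 - 1*2361) = 6 - (-251 - 2361) = 6 - 1*(-2612) = 6 + 2612 = 2618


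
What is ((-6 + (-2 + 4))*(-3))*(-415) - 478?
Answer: -5458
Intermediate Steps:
((-6 + (-2 + 4))*(-3))*(-415) - 478 = ((-6 + 2)*(-3))*(-415) - 478 = -4*(-3)*(-415) - 478 = 12*(-415) - 478 = -4980 - 478 = -5458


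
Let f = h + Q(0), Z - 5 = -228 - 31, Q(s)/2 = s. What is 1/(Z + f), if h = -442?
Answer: -1/696 ≈ -0.0014368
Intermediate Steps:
Q(s) = 2*s
Z = -254 (Z = 5 + (-228 - 31) = 5 - 259 = -254)
f = -442 (f = -442 + 2*0 = -442 + 0 = -442)
1/(Z + f) = 1/(-254 - 442) = 1/(-696) = -1/696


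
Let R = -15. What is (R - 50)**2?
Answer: 4225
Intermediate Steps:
(R - 50)**2 = (-15 - 50)**2 = (-65)**2 = 4225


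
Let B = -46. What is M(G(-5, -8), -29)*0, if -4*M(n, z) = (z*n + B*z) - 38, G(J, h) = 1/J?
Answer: 0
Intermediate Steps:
M(n, z) = 19/2 + 23*z/2 - n*z/4 (M(n, z) = -((z*n - 46*z) - 38)/4 = -((n*z - 46*z) - 38)/4 = -((-46*z + n*z) - 38)/4 = -(-38 - 46*z + n*z)/4 = 19/2 + 23*z/2 - n*z/4)
M(G(-5, -8), -29)*0 = (19/2 + (23/2)*(-29) - ¼*(-29)/(-5))*0 = (19/2 - 667/2 - ¼*(-⅕)*(-29))*0 = (19/2 - 667/2 - 29/20)*0 = -6509/20*0 = 0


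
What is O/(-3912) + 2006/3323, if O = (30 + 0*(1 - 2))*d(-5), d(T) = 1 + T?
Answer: 343593/541649 ≈ 0.63435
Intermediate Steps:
O = -120 (O = (30 + 0*(1 - 2))*(1 - 5) = (30 + 0*(-1))*(-4) = (30 + 0)*(-4) = 30*(-4) = -120)
O/(-3912) + 2006/3323 = -120/(-3912) + 2006/3323 = -120*(-1/3912) + 2006*(1/3323) = 5/163 + 2006/3323 = 343593/541649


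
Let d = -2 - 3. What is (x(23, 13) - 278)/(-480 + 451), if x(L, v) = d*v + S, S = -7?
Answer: 350/29 ≈ 12.069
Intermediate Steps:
d = -5
x(L, v) = -7 - 5*v (x(L, v) = -5*v - 7 = -7 - 5*v)
(x(23, 13) - 278)/(-480 + 451) = ((-7 - 5*13) - 278)/(-480 + 451) = ((-7 - 65) - 278)/(-29) = (-72 - 278)*(-1/29) = -350*(-1/29) = 350/29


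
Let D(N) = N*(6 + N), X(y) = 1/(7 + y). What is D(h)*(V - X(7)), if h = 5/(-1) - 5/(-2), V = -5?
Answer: 355/8 ≈ 44.375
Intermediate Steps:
h = -5/2 (h = 5*(-1) - 5*(-½) = -5 + 5/2 = -5/2 ≈ -2.5000)
D(h)*(V - X(7)) = (-5*(6 - 5/2)/2)*(-5 - 1/(7 + 7)) = (-5/2*7/2)*(-5 - 1/14) = -35*(-5 - 1*1/14)/4 = -35*(-5 - 1/14)/4 = -35/4*(-71/14) = 355/8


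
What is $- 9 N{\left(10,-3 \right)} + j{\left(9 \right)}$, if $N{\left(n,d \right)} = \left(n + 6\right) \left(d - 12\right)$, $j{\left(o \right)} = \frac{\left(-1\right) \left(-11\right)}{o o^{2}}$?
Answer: $\frac{1574651}{729} \approx 2160.0$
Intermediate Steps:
$j{\left(o \right)} = \frac{11}{o^{3}}$
$N{\left(n,d \right)} = \left(-12 + d\right) \left(6 + n\right)$ ($N{\left(n,d \right)} = \left(6 + n\right) \left(-12 + d\right) = \left(-12 + d\right) \left(6 + n\right)$)
$- 9 N{\left(10,-3 \right)} + j{\left(9 \right)} = - 9 \left(-72 - 120 + 6 \left(-3\right) - 30\right) + \frac{11}{729} = - 9 \left(-72 - 120 - 18 - 30\right) + 11 \cdot \frac{1}{729} = \left(-9\right) \left(-240\right) + \frac{11}{729} = 2160 + \frac{11}{729} = \frac{1574651}{729}$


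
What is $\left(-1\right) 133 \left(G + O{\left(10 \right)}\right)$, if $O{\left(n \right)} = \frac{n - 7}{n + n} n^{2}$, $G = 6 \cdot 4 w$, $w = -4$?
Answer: $10773$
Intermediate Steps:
$G = -96$ ($G = 6 \cdot 4 \left(-4\right) = 24 \left(-4\right) = -96$)
$O{\left(n \right)} = \frac{n \left(-7 + n\right)}{2}$ ($O{\left(n \right)} = \frac{-7 + n}{2 n} n^{2} = \frac{n \left(-7 + n\right)}{2}$)
$\left(-1\right) 133 \left(G + O{\left(10 \right)}\right) = \left(-1\right) 133 \left(-96 + \frac{1}{2} \cdot 10 \left(-7 + 10\right)\right) = - 133 \left(-96 + \frac{1}{2} \cdot 10 \cdot 3\right) = - 133 \left(-96 + 15\right) = \left(-133\right) \left(-81\right) = 10773$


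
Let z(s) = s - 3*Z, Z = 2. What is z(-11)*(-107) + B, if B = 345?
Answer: 2164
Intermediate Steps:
z(s) = -6 + s (z(s) = s - 3*2 = s - 6 = -6 + s)
z(-11)*(-107) + B = (-6 - 11)*(-107) + 345 = -17*(-107) + 345 = 1819 + 345 = 2164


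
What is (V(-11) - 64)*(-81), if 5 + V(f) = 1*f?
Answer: 6480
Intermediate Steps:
V(f) = -5 + f (V(f) = -5 + 1*f = -5 + f)
(V(-11) - 64)*(-81) = ((-5 - 11) - 64)*(-81) = (-16 - 64)*(-81) = -80*(-81) = 6480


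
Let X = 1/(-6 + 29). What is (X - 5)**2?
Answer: 12996/529 ≈ 24.567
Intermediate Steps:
X = 1/23 ≈ 0.043478
(X - 5)**2 = (1/23 - 5)**2 = (-114/23)**2 = 12996/529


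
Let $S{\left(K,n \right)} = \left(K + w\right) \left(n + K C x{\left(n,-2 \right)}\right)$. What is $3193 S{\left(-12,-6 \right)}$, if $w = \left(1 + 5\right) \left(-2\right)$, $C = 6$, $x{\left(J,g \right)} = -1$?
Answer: $-5057712$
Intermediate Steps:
$w = -12$ ($w = 6 \left(-2\right) = -12$)
$S{\left(K,n \right)} = \left(-12 + K\right) \left(n - 6 K\right)$ ($S{\left(K,n \right)} = \left(K - 12\right) \left(n + K 6 \left(-1\right)\right) = \left(-12 + K\right) \left(n + 6 K \left(-1\right)\right) = \left(-12 + K\right) \left(n - 6 K\right)$)
$3193 S{\left(-12,-6 \right)} = 3193 \left(\left(-12\right) \left(-6\right) - 6 \left(-12\right)^{2} + 72 \left(-12\right) - -72\right) = 3193 \left(72 - 864 - 864 + 72\right) = 3193 \left(-1584\right) = -5057712$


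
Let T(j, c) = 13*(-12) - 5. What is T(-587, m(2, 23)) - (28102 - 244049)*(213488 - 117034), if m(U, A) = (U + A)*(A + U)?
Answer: 20828951777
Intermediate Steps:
m(U, A) = (A + U)**2 (m(U, A) = (A + U)*(A + U) = (A + U)**2)
T(j, c) = -161 (T(j, c) = -156 - 5 = -161)
T(-587, m(2, 23)) - (28102 - 244049)*(213488 - 117034) = -161 - (28102 - 244049)*(213488 - 117034) = -161 - (-215947)*96454 = -161 - 1*(-20828951938) = -161 + 20828951938 = 20828951777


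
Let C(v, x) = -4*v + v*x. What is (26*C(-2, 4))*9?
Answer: 0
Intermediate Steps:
(26*C(-2, 4))*9 = (26*(-2*(-4 + 4)))*9 = (26*(-2*0))*9 = (26*0)*9 = 0*9 = 0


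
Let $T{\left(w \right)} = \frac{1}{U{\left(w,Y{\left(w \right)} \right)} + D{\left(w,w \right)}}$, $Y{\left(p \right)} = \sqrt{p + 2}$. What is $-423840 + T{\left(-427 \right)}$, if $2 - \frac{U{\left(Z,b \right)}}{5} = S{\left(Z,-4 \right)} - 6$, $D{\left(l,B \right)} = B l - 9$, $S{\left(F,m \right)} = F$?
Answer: $- \frac{78196360799}{184495} \approx -4.2384 \cdot 10^{5}$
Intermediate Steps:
$Y{\left(p \right)} = \sqrt{2 + p}$
$D{\left(l,B \right)} = -9 + B l$
$U{\left(Z,b \right)} = 40 - 5 Z$ ($U{\left(Z,b \right)} = 10 - 5 \left(Z - 6\right) = 10 - 5 \left(-6 + Z\right) = 10 - \left(-30 + 5 Z\right) = 40 - 5 Z$)
$T{\left(w \right)} = \frac{1}{31 + w^{2} - 5 w}$ ($T{\left(w \right)} = \frac{1}{\left(40 - 5 w\right) + \left(-9 + w w\right)} = \frac{1}{\left(40 - 5 w\right) + \left(-9 + w^{2}\right)} = \frac{1}{31 + w^{2} - 5 w}$)
$-423840 + T{\left(-427 \right)} = -423840 + \frac{1}{31 + \left(-427\right)^{2} - -2135} = -423840 + \frac{1}{31 + 182329 + 2135} = -423840 + \frac{1}{184495} = - \frac{78196360799}{184495}$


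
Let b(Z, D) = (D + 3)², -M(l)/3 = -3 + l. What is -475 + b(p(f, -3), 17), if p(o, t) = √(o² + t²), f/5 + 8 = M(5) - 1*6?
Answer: -75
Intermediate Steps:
M(l) = 9 - 3*l (M(l) = -3*(-3 + l) = 9 - 3*l)
f = -100 (f = -40 + 5*((9 - 3*5) - 1*6) = -40 + 5*((9 - 15) - 6) = -40 + 5*(-6 - 6) = -40 + 5*(-12) = -40 - 60 = -100)
b(Z, D) = (3 + D)²
-475 + b(p(f, -3), 17) = -475 + (3 + 17)² = -475 + 20² = -475 + 400 = -75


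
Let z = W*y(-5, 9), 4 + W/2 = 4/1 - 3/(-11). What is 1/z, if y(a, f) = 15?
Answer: 11/90 ≈ 0.12222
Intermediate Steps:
W = 6/11 (W = -8 + 2*(4/1 - 3/(-11)) = -8 + 2*(4*1 - 3*(-1/11)) = -8 + 2*(4 + 3/11) = -8 + 2*(47/11) = -8 + 94/11 = 6/11 ≈ 0.54545)
z = 90/11 (z = (6/11)*15 = 90/11 ≈ 8.1818)
1/z = 1/(90/11) = 11/90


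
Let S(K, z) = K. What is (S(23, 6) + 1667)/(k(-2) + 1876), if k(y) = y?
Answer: 845/937 ≈ 0.90181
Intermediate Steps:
(S(23, 6) + 1667)/(k(-2) + 1876) = (23 + 1667)/(-2 + 1876) = 1690/1874 = 1690*(1/1874) = 845/937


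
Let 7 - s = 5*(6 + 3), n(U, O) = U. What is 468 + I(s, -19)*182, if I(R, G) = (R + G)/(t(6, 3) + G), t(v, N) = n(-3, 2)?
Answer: 10335/11 ≈ 939.54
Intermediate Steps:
t(v, N) = -3
s = -38 (s = 7 - 5*(6 + 3) = 7 - 5*9 = 7 - 1*45 = 7 - 45 = -38)
I(R, G) = (G + R)/(-3 + G) (I(R, G) = (R + G)/(-3 + G) = (G + R)/(-3 + G))
468 + I(s, -19)*182 = 468 + ((-19 - 38)/(-3 - 19))*182 = 468 + (-57/(-22))*182 = 468 - 1/22*(-57)*182 = 468 + (57/22)*182 = 468 + 5187/11 = 10335/11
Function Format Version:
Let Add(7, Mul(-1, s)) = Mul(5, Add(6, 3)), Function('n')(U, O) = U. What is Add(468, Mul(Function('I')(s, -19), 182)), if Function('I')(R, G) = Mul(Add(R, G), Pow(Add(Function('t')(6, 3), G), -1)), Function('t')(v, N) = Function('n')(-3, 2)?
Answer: Rational(10335, 11) ≈ 939.54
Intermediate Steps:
Function('t')(v, N) = -3
s = -38 (s = Add(7, Mul(-1, Mul(5, Add(6, 3)))) = Add(7, Mul(-1, Mul(5, 9))) = Add(7, Mul(-1, 45)) = Add(7, -45) = -38)
Function('I')(R, G) = Mul(Pow(Add(-3, G), -1), Add(G, R)) (Function('I')(R, G) = Mul(Add(R, G), Pow(Add(-3, G), -1)) = Mul(Add(G, R), Pow(Add(-3, G), -1)) = Mul(Pow(Add(-3, G), -1), Add(G, R)))
Add(468, Mul(Function('I')(s, -19), 182)) = Add(468, Mul(Mul(Pow(Add(-3, -19), -1), Add(-19, -38)), 182)) = Add(468, Mul(Mul(Pow(-22, -1), -57), 182)) = Add(468, Mul(Mul(Rational(-1, 22), -57), 182)) = Add(468, Mul(Rational(57, 22), 182)) = Add(468, Rational(5187, 11)) = Rational(10335, 11)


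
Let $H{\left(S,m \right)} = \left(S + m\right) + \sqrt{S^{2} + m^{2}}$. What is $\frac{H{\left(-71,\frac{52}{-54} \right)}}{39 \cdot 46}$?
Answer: $- \frac{1943}{48438} + \frac{\sqrt{3675565}}{48438} \approx -0.00053313$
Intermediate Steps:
$H{\left(S,m \right)} = S + m + \sqrt{S^{2} + m^{2}}$
$\frac{H{\left(-71,\frac{52}{-54} \right)}}{39 \cdot 46} = \frac{-71 + \frac{52}{-54} + \sqrt{\left(-71\right)^{2} + \left(\frac{52}{-54}\right)^{2}}}{39 \cdot 46} = \frac{-71 + 52 \left(- \frac{1}{54}\right) + \sqrt{5041 + \left(52 \left(- \frac{1}{54}\right)\right)^{2}}}{1794} = \left(-71 - \frac{26}{27} + \sqrt{5041 + \left(- \frac{26}{27}\right)^{2}}\right) \frac{1}{1794} = \left(-71 - \frac{26}{27} + \sqrt{5041 + \frac{676}{729}}\right) \frac{1}{1794} = \left(-71 - \frac{26}{27} + \sqrt{\frac{3675565}{729}}\right) \frac{1}{1794} = \left(-71 - \frac{26}{27} + \frac{\sqrt{3675565}}{27}\right) \frac{1}{1794} = \left(- \frac{1943}{27} + \frac{\sqrt{3675565}}{27}\right) \frac{1}{1794} = - \frac{1943}{48438} + \frac{\sqrt{3675565}}{48438}$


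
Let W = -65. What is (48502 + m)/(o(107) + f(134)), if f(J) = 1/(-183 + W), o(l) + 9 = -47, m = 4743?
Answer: -13204760/13889 ≈ -950.74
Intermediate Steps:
o(l) = -56 (o(l) = -9 - 47 = -56)
f(J) = -1/248 (f(J) = 1/(-183 - 65) = 1/(-248) = -1/248)
(48502 + m)/(o(107) + f(134)) = (48502 + 4743)/(-56 - 1/248) = 53245/(-13889/248) = 53245*(-248/13889) = -13204760/13889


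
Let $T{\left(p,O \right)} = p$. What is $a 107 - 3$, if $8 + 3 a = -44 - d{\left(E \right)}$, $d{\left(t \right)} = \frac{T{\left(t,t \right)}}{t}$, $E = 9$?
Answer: $- \frac{5680}{3} \approx -1893.3$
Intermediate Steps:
$d{\left(t \right)} = 1$ ($d{\left(t \right)} = \frac{t}{t} = 1$)
$a = - \frac{53}{3}$ ($a = - \frac{8}{3} + \frac{-44 - 1}{3} = - \frac{8}{3} + \frac{1}{3} \left(-45\right) = - \frac{8}{3} - 15 = - \frac{53}{3} \approx -17.667$)
$a 107 - 3 = \left(- \frac{53}{3}\right) 107 - 3 = - \frac{5671}{3} - 3 = - \frac{5680}{3}$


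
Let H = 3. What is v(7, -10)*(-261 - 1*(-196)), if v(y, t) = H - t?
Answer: -845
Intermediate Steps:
v(y, t) = 3 - t
v(7, -10)*(-261 - 1*(-196)) = (3 - 1*(-10))*(-261 - 1*(-196)) = (3 + 10)*(-261 + 196) = 13*(-65) = -845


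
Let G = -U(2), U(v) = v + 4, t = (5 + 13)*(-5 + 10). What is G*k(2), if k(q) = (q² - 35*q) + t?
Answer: -144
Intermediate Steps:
t = 90 (t = 18*5 = 90)
k(q) = 90 + q² - 35*q (k(q) = (q² - 35*q) + 90 = 90 + q² - 35*q)
U(v) = 4 + v
G = -6 (G = -(4 + 2) = -1*6 = -6)
G*k(2) = -6*(90 + 2² - 35*2) = -6*(90 + 4 - 70) = -6*24 = -144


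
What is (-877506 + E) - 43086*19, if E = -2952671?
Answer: -4648811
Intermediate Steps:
(-877506 + E) - 43086*19 = (-877506 - 2952671) - 43086*19 = -3830177 - 818634 = -4648811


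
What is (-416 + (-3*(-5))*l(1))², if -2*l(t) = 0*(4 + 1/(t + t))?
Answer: 173056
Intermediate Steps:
l(t) = 0 (l(t) = -0*(4 + 1/(t + t)) = -0*(4 + 1/(2*t)) = -½*0 = 0)
(-416 + (-3*(-5))*l(1))² = (-416 - 3*(-5)*0)² = (-416 + 15*0)² = (-416 + 0)² = (-416)² = 173056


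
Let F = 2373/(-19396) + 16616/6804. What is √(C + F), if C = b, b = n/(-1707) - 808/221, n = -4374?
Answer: 5*√15415985825028632571/17729854506 ≈ 1.1073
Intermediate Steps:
b = -137534/125749 (b = -4374/(-1707) - 808/221 = -4374*(-1/1707) - 808*1/221 = 1458/569 - 808/221 = -137534/125749 ≈ -1.0937)
F = 76534511/32992596 (F = 2373*(-1/19396) + 16616*(1/6804) = -2373/19396 + 4154/1701 = 76534511/32992596 ≈ 2.3197)
C = -137534/125749 ≈ -1.0937
√(C + F) = √(-137534/125749 + 76534511/32992596) = √(391271886575/319137381108) = 5*√15415985825028632571/17729854506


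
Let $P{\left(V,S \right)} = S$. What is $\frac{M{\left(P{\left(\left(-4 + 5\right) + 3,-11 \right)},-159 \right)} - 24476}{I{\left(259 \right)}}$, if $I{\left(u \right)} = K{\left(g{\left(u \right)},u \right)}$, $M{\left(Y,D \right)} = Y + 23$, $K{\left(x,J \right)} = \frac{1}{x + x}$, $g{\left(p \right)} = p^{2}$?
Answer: $-3282139168$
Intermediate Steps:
$K{\left(x,J \right)} = \frac{1}{2 x}$
$M{\left(Y,D \right)} = 23 + Y$
$I{\left(u \right)} = \frac{1}{2 u^{2}}$
$\frac{M{\left(P{\left(\left(-4 + 5\right) + 3,-11 \right)},-159 \right)} - 24476}{I{\left(259 \right)}} = \frac{\left(23 - 11\right) - 24476}{\frac{1}{2} \cdot \frac{1}{67081}} = \frac{12 - 24476}{\frac{1}{2} \cdot \frac{1}{67081}} = - 24464 \frac{1}{\frac{1}{134162}} = \left(-24464\right) 134162 = -3282139168$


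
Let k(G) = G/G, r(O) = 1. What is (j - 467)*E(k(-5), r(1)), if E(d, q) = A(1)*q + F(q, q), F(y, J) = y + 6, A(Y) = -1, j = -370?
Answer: -5022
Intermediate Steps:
k(G) = 1
F(y, J) = 6 + y
E(d, q) = 6 (E(d, q) = -q + (6 + q) = 6)
(j - 467)*E(k(-5), r(1)) = (-370 - 467)*6 = -837*6 = -5022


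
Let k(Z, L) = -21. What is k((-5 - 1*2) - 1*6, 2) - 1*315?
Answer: -336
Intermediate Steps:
k((-5 - 1*2) - 1*6, 2) - 1*315 = -21 - 1*315 = -21 - 315 = -336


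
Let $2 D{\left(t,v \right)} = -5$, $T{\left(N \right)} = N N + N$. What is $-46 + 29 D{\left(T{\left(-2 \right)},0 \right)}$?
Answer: $- \frac{237}{2} \approx -118.5$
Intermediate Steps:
$T{\left(N \right)} = N + N^{2}$ ($T{\left(N \right)} = N^{2} + N = N + N^{2}$)
$D{\left(t,v \right)} = - \frac{5}{2}$ ($D{\left(t,v \right)} = \frac{1}{2} \left(-5\right) = - \frac{5}{2}$)
$-46 + 29 D{\left(T{\left(-2 \right)},0 \right)} = -46 + 29 \left(- \frac{5}{2}\right) = -46 - \frac{145}{2} = - \frac{237}{2}$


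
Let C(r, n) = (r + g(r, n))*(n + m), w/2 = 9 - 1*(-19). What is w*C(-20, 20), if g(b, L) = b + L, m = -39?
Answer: 21280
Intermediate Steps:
w = 56 (w = 2*(9 - 1*(-19)) = 2*(9 + 19) = 2*28 = 56)
g(b, L) = L + b
C(r, n) = (-39 + n)*(n + 2*r) (C(r, n) = (r + (n + r))*(n - 39) = (n + 2*r)*(-39 + n) = (-39 + n)*(n + 2*r))
w*C(-20, 20) = 56*(-78*(-20) - 39*20 + 20*(-20) + 20*(20 - 20)) = 56*(1560 - 780 - 400 + 20*0) = 56*(1560 - 780 - 400 + 0) = 56*380 = 21280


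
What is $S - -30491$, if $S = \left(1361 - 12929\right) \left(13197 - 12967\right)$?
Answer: $-2630149$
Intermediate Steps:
$S = -2660640$ ($S = \left(-11568\right) 230 = -2660640$)
$S - -30491 = -2660640 - -30491 = -2660640 + 30491 = -2630149$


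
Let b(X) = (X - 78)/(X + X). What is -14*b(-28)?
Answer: -53/2 ≈ -26.500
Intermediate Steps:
b(X) = (-78 + X)/(2*X) (b(X) = (-78 + X)/((2*X)) = (-78 + X)*(1/(2*X)) = (-78 + X)/(2*X))
-14*b(-28) = -7*(-78 - 28)/(-28) = -7*(-1)*(-106)/28 = -14*53/28 = -53/2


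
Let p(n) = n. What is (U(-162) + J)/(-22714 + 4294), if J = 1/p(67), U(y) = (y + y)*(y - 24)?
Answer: -4037689/1234140 ≈ -3.2717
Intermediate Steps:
U(y) = 2*y*(-24 + y) (U(y) = (2*y)*(-24 + y) = 2*y*(-24 + y))
J = 1/67 ≈ 0.014925
(U(-162) + J)/(-22714 + 4294) = (2*(-162)*(-24 - 162) + 1/67)/(-22714 + 4294) = (2*(-162)*(-186) + 1/67)/(-18420) = (60264 + 1/67)*(-1/18420) = (4037689/67)*(-1/18420) = -4037689/1234140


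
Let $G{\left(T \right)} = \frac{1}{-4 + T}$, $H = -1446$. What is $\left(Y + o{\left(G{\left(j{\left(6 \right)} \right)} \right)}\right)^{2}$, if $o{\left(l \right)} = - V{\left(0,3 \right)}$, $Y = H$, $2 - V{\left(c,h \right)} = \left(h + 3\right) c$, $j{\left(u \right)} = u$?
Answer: $2096704$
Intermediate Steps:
$V{\left(c,h \right)} = 2 - c \left(3 + h\right)$ ($V{\left(c,h \right)} = 2 - \left(h + 3\right) c = 2 - \left(3 + h\right) c = 2 - c \left(3 + h\right)$)
$Y = -1446$
$o{\left(l \right)} = -2$ ($o{\left(l \right)} = - (2 - 0 - 0 \cdot 3) = - (2 + 0 + 0) = \left(-1\right) 2 = -2$)
$\left(Y + o{\left(G{\left(j{\left(6 \right)} \right)} \right)}\right)^{2} = \left(-1446 - 2\right)^{2} = \left(-1448\right)^{2} = 2096704$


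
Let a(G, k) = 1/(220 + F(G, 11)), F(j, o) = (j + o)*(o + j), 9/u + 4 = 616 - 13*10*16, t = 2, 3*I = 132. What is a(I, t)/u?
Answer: -1468/29205 ≈ -0.050265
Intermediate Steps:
I = 44 (I = (1/3)*132 = 44)
u = -9/1468 (u = 9/(-4 + (616 - 13*10*16)) = 9/(-4 + (616 - 130*16)) = 9/(-4 + (616 - 2080)) = 9/(-4 - 1464) = 9/(-1468) = 9*(-1/1468) = -9/1468 ≈ -0.0061308)
F(j, o) = (j + o)**2 (F(j, o) = (j + o)*(j + o) = (j + o)**2)
a(G, k) = 1/(220 + (11 + G)**2) (a(G, k) = 1/(220 + (G + 11)**2) = 1/(220 + (11 + G)**2))
a(I, t)/u = 1/((220 + (11 + 44)**2)*(-9/1468)) = -1468/9/(220 + 55**2) = -1468/9/(220 + 3025) = -1468/9/3245 = (1/3245)*(-1468/9) = -1468/29205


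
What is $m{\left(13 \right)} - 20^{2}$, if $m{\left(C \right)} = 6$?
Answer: $-394$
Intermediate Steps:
$m{\left(13 \right)} - 20^{2} = 6 - 20^{2} = 6 - 400 = -394$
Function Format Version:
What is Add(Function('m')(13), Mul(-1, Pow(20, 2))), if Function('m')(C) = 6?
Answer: -394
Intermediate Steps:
Add(Function('m')(13), Mul(-1, Pow(20, 2))) = Add(6, Mul(-1, Pow(20, 2))) = Add(6, Mul(-1, 400)) = Add(6, -400) = -394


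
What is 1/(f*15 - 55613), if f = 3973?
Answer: 1/3982 ≈ 0.00025113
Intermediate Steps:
1/(f*15 - 55613) = 1/(3973*15 - 55613) = 1/(59595 - 55613) = 1/3982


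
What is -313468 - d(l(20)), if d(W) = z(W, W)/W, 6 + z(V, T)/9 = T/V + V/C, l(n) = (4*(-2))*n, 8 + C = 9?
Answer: -10031273/32 ≈ -3.1348e+5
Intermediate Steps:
C = 1 (C = -8 + 9 = 1)
l(n) = -8*n
z(V, T) = -54 + 9*V + 9*T/V (z(V, T) = -54 + 9*(T/V + V/1) = -54 + 9*(T/V + V*1) = -54 + 9*(T/V + V) = -54 + 9*(V + T/V) = -54 + (9*V + 9*T/V) = -54 + 9*V + 9*T/V)
d(W) = (-45 + 9*W)/W (d(W) = (-54 + 9*W + 9*W/W)/W = (-54 + 9*W + 9)/W = (-45 + 9*W)/W)
-313468 - d(l(20)) = -313468 - (9 - 45/((-8*20))) = -313468 - (9 - 45/(-160)) = -313468 - (9 - 45*(-1/160)) = -313468 - (9 + 9/32) = -313468 - 1*297/32 = -313468 - 297/32 = -10031273/32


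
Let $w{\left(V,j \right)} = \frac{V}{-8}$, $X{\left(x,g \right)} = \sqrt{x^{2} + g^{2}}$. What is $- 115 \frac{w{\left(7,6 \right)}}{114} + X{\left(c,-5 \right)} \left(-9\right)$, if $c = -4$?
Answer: $\frac{805}{912} - 9 \sqrt{41} \approx -56.745$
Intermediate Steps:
$X{\left(x,g \right)} = \sqrt{g^{2} + x^{2}}$
$w{\left(V,j \right)} = - \frac{V}{8}$ ($w{\left(V,j \right)} = V \left(- \frac{1}{8}\right) = - \frac{V}{8}$)
$- 115 \frac{w{\left(7,6 \right)}}{114} + X{\left(c,-5 \right)} \left(-9\right) = - 115 \frac{\left(- \frac{1}{8}\right) 7}{114} + \sqrt{\left(-5\right)^{2} + \left(-4\right)^{2}} \left(-9\right) = - 115 \left(\left(- \frac{7}{8}\right) \frac{1}{114}\right) + \sqrt{25 + 16} \left(-9\right) = \left(-115\right) \left(- \frac{7}{912}\right) + \sqrt{41} \left(-9\right) = \frac{805}{912} - 9 \sqrt{41}$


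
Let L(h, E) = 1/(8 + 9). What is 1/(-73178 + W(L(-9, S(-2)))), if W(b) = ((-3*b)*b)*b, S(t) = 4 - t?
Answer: -4913/359523517 ≈ -1.3665e-5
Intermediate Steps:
L(h, E) = 1/17
W(b) = -3*b**3 (W(b) = (-3*b**2)*b = -3*b**3)
1/(-73178 + W(L(-9, S(-2)))) = 1/(-73178 - 3*(1/17)**3) = 1/(-73178 - 3*1/4913) = 1/(-73178 - 3/4913) = 1/(-359523517/4913) = -4913/359523517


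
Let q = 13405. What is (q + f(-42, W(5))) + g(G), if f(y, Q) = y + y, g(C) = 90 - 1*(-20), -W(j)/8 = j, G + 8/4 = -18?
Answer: 13431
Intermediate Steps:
G = -20 (G = -2 - 18 = -20)
W(j) = -8*j
g(C) = 110 (g(C) = 90 + 20 = 110)
f(y, Q) = 2*y
(q + f(-42, W(5))) + g(G) = (13405 + 2*(-42)) + 110 = (13405 - 84) + 110 = 13321 + 110 = 13431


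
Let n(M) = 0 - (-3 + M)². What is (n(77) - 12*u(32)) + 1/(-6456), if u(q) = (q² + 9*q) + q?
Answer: -139475425/6456 ≈ -21604.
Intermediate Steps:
u(q) = q² + 10*q
n(M) = -(-3 + M)²
(n(77) - 12*u(32)) + 1/(-6456) = (-(-3 + 77)² - 12*32*(10 + 32)) + 1/(-6456) = (-1*74² - 12*32*42) - 1/6456 = (-1*5476 - 12*1344) - 1/6456 = (-5476 - 1*16128) - 1/6456 = (-5476 - 16128) - 1/6456 = -21604 - 1/6456 = -139475425/6456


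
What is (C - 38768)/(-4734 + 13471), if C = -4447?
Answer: -43215/8737 ≈ -4.9462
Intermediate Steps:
(C - 38768)/(-4734 + 13471) = (-4447 - 38768)/(-4734 + 13471) = -43215/8737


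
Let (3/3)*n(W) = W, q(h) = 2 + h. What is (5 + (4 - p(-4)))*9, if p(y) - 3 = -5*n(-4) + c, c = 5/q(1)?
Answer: -141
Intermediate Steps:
n(W) = W
c = 5/3 (c = 5/(2 + 1) = 5/3 ≈ 1.6667)
p(y) = 74/3 (p(y) = 3 + (-5*(-4) + 5/3) = 3 + (20 + 5/3) = 3 + 65/3 = 74/3)
(5 + (4 - p(-4)))*9 = (5 + (4 - 1*74/3))*9 = (5 + (4 - 74/3))*9 = (5 - 62/3)*9 = -47/3*9 = -141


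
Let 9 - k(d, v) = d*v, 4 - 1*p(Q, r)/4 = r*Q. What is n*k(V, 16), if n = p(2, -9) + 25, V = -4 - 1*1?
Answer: 10057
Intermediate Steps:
V = -5 (V = -4 - 1 = -5)
p(Q, r) = 16 - 4*Q*r (p(Q, r) = 16 - 4*r*Q = 16 - 4*Q*r)
k(d, v) = 9 - d*v
n = 113 (n = (16 - 4*2*(-9)) + 25 = (16 + 72) + 25 = 88 + 25 = 113)
n*k(V, 16) = 113*(9 - 1*(-5)*16) = 113*(9 + 80) = 113*89 = 10057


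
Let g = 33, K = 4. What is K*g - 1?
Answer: 131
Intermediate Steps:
K*g - 1 = 4*33 - 1 = 132 - 1 = 131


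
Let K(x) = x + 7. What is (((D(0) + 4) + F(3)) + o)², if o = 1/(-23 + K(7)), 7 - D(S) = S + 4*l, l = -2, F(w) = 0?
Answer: 28900/81 ≈ 356.79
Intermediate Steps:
K(x) = 7 + x
D(S) = 15 - S (D(S) = 7 - (S + 4*(-2)) = 7 - (S - 8) = 7 - (-8 + S) = 7 + (8 - S) = 15 - S)
o = -⅑ (o = 1/(-23 + (7 + 7)) = 1/(-23 + 14) = 1/(-9) = -⅑ ≈ -0.11111)
(((D(0) + 4) + F(3)) + o)² = ((((15 - 1*0) + 4) + 0) - ⅑)² = ((((15 + 0) + 4) + 0) - ⅑)² = (((15 + 4) + 0) - ⅑)² = ((19 + 0) - ⅑)² = (19 - ⅑)² = (170/9)² = 28900/81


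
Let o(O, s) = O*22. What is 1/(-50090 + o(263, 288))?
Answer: -1/44304 ≈ -2.2571e-5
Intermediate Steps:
o(O, s) = 22*O
1/(-50090 + o(263, 288)) = 1/(-50090 + 22*263) = 1/(-50090 + 5786) = 1/(-44304) = -1/44304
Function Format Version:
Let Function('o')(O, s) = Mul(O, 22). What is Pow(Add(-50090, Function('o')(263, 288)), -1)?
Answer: Rational(-1, 44304) ≈ -2.2571e-5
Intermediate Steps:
Function('o')(O, s) = Mul(22, O)
Pow(Add(-50090, Function('o')(263, 288)), -1) = Pow(Add(-50090, Mul(22, 263)), -1) = Pow(Add(-50090, 5786), -1) = Pow(-44304, -1) = Rational(-1, 44304)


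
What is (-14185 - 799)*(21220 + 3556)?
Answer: -371243584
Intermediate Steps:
(-14185 - 799)*(21220 + 3556) = -14984*24776 = -371243584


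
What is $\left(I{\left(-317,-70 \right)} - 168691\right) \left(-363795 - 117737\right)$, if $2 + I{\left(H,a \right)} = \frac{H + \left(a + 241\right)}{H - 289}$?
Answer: $\frac{24612981383992}{303} \approx 8.1231 \cdot 10^{10}$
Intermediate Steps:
$I{\left(H,a \right)} = -2 + \frac{241 + H + a}{-289 + H}$ ($I{\left(H,a \right)} = -2 + \frac{H + \left(a + 241\right)}{H - 289} = -2 + \frac{H + \left(241 + a\right)}{-289 + H} = -2 + \frac{241 + H + a}{-289 + H}$)
$\left(I{\left(-317,-70 \right)} - 168691\right) \left(-363795 - 117737\right) = \left(\frac{819 - 70 - -317}{-289 - 317} - 168691\right) \left(-363795 - 117737\right) = \left(\frac{819 - 70 + 317}{-606} - 168691\right) \left(-481532\right) = \left(\left(- \frac{1}{606}\right) 1066 - 168691\right) \left(-481532\right) = \left(- \frac{533}{303} - 168691\right) \left(-481532\right) = \left(- \frac{51113906}{303}\right) \left(-481532\right) = \frac{24612981383992}{303}$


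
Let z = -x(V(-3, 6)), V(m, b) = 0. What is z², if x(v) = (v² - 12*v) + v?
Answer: 0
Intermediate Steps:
x(v) = v² - 11*v
z = 0 (z = -0*(-11 + 0) = -0*(-11) = -1*0 = 0)
z² = 0² = 0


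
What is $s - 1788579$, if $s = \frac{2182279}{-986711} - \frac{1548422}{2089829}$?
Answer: $- \frac{335287127708642994}{187459751129} \approx -1.7886 \cdot 10^{6}$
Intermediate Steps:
$s = - \frac{553494087303}{187459751129}$ ($s = 2182279 \left(- \frac{1}{986711}\right) - \frac{1548422}{2089829} = - \frac{198389}{89701} - \frac{1548422}{2089829} = - \frac{553494087303}{187459751129} \approx -2.9526$)
$s - 1788579 = - \frac{553494087303}{187459751129} - 1788579 = - \frac{335287127708642994}{187459751129}$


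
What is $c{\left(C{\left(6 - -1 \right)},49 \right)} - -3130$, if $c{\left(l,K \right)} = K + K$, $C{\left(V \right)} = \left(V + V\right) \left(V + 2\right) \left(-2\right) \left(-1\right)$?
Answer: $3228$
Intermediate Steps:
$C{\left(V \right)} = 4 V \left(2 + V\right)$ ($C{\left(V \right)} = 2 V \left(2 + V\right) \left(-2\right) \left(-1\right) = - 4 V \left(2 + V\right) \left(-1\right) = 4 V \left(2 + V\right)$)
$c{\left(l,K \right)} = 2 K$
$c{\left(C{\left(6 - -1 \right)},49 \right)} - -3130 = 2 \cdot 49 - -3130 = 98 + 3130 = 3228$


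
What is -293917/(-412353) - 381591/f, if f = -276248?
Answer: 34077739577/16273098792 ≈ 2.0941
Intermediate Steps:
-293917/(-412353) - 381591/f = -293917/(-412353) - 381591/(-276248) = -293917*(-1/412353) - 381591*(-1/276248) = 293917/412353 + 54513/39464 = 34077739577/16273098792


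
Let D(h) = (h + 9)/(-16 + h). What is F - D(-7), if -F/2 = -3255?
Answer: 149732/23 ≈ 6510.1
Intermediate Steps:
F = 6510 (F = -2*(-3255) = 6510)
D(h) = (9 + h)/(-16 + h)
F - D(-7) = 6510 - (9 - 7)/(-16 - 7) = 6510 - 2/(-23) = 6510 - (-1)*2/23 = 6510 - 1*(-2/23) = 6510 + 2/23 = 149732/23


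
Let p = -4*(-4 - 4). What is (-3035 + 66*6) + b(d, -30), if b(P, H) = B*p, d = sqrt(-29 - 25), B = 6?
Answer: -2447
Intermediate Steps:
p = 32 (p = -4*(-8) = 32)
d = 3*I*sqrt(6) (d = sqrt(-54) = 3*I*sqrt(6) ≈ 7.3485*I)
b(P, H) = 192 (b(P, H) = 6*32 = 192)
(-3035 + 66*6) + b(d, -30) = (-3035 + 66*6) + 192 = (-3035 + 396) + 192 = -2639 + 192 = -2447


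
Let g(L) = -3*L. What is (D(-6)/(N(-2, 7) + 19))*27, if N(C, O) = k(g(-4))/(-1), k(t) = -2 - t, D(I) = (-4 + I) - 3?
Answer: -117/11 ≈ -10.636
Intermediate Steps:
D(I) = -7 + I
N(C, O) = 14 (N(C, O) = (-2 - (-3)*(-4))/(-1) = (-2 - 1*12)*(-1) = (-2 - 12)*(-1) = -14*(-1) = 14)
(D(-6)/(N(-2, 7) + 19))*27 = ((-7 - 6)/(14 + 19))*27 = (-13/33)*27 = ((1/33)*(-13))*27 = -13/33*27 = -117/11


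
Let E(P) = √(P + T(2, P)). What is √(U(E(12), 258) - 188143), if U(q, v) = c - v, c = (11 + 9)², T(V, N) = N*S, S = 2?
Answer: 9*I*√2321 ≈ 433.59*I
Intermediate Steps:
T(V, N) = 2*N (T(V, N) = N*2 = 2*N)
c = 400 (c = 20² = 400)
E(P) = √3*√P (E(P) = √(P + 2*P) = √(3*P) = √3*√P)
U(q, v) = 400 - v
√(U(E(12), 258) - 188143) = √((400 - 1*258) - 188143) = √((400 - 258) - 188143) = √(142 - 188143) = √(-188001) = 9*I*√2321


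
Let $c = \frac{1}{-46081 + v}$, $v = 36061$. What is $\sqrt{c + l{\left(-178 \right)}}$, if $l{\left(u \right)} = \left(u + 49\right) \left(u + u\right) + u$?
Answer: $\frac{\sqrt{1148229172095}}{5010} \approx 213.88$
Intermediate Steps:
$l{\left(u \right)} = u + 2 u \left(49 + u\right)$ ($l{\left(u \right)} = \left(49 + u\right) 2 u + u = 2 u \left(49 + u\right) + u = u + 2 u \left(49 + u\right)$)
$c = - \frac{1}{10020}$ ($c = \frac{1}{-46081 + 36061} = \frac{1}{-10020} = - \frac{1}{10020} \approx -9.98 \cdot 10^{-5}$)
$\sqrt{c + l{\left(-178 \right)}} = \sqrt{- \frac{1}{10020} - 178 \left(99 + 2 \left(-178\right)\right)} = \sqrt{- \frac{1}{10020} - 178 \left(99 - 356\right)} = \sqrt{- \frac{1}{10020} - -45746} = \sqrt{- \frac{1}{10020} + 45746} = \sqrt{\frac{458374919}{10020}} = \frac{\sqrt{1148229172095}}{5010}$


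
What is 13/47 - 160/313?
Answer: -3451/14711 ≈ -0.23459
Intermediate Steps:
13/47 - 160/313 = -3451/14711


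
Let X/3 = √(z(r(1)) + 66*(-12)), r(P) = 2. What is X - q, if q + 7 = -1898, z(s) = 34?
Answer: 1905 + 3*I*√758 ≈ 1905.0 + 82.595*I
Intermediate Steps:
q = -1905 (q = -7 - 1898 = -1905)
X = 3*I*√758 (X = 3*√(34 + 66*(-12)) = 3*√(34 - 792) = 3*√(-758) = 3*(I*√758) = 3*I*√758 ≈ 82.595*I)
X - q = 3*I*√758 - 1*(-1905) = 3*I*√758 + 1905 = 1905 + 3*I*√758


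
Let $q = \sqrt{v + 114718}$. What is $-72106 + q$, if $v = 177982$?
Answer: $-72106 + 10 \sqrt{2927} \approx -71565.0$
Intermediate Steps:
$q = 10 \sqrt{2927}$ ($q = \sqrt{177982 + 114718} = \sqrt{292700} = 10 \sqrt{2927} \approx 541.02$)
$-72106 + q = -72106 + 10 \sqrt{2927}$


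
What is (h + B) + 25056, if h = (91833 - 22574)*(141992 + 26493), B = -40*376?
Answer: 11669112631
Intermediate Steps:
B = -15040
h = 11669102615 (h = 69259*168485 = 11669102615)
(h + B) + 25056 = (11669102615 - 15040) + 25056 = 11669087575 + 25056 = 11669112631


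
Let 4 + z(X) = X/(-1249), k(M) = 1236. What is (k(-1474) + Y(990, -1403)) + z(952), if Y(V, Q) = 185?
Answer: 1768881/1249 ≈ 1416.2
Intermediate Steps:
z(X) = -4 - X/1249 (z(X) = -4 + X/(-1249) = -4 + X*(-1/1249) = -4 - X/1249)
(k(-1474) + Y(990, -1403)) + z(952) = (1236 + 185) + (-4 - 1/1249*952) = 1421 + (-4 - 952/1249) = 1421 - 5948/1249 = 1768881/1249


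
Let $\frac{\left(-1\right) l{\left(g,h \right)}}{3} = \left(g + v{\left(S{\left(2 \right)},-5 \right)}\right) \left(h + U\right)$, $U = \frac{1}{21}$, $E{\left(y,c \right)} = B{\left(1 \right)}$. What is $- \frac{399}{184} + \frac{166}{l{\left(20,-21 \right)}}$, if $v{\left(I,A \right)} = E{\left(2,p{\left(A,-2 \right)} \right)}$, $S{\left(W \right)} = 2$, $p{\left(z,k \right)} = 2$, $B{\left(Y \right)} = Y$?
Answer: $- \frac{62017}{30360} \approx -2.0427$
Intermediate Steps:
$E{\left(y,c \right)} = 1$
$v{\left(I,A \right)} = 1$
$U = \frac{1}{21} \approx 0.047619$
$l{\left(g,h \right)} = - 3 \left(1 + g\right) \left(\frac{1}{21} + h\right)$ ($l{\left(g,h \right)} = - 3 \left(g + 1\right) \left(h + \frac{1}{21}\right) = - 3 \left(1 + g\right) \left(\frac{1}{21} + h\right)$)
$- \frac{399}{184} + \frac{166}{l{\left(20,-21 \right)}} = - \frac{399}{184} + \frac{166}{- \frac{1}{7} - -63 - \frac{20}{7} - 60 \left(-21\right)} = \left(-399\right) \frac{1}{184} + \frac{166}{- \frac{1}{7} + 63 - \frac{20}{7} + 1260} = - \frac{399}{184} + \frac{166}{1320} = - \frac{399}{184} + 166 \cdot \frac{1}{1320} = - \frac{399}{184} + \frac{83}{660} = - \frac{62017}{30360}$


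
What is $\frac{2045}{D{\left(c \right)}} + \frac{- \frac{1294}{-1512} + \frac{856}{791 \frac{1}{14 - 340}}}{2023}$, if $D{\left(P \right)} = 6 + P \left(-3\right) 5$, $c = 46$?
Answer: $- \frac{742029847}{234542574} \approx -3.1637$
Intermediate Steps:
$D{\left(P \right)} = 6 - 15 P$ ($D{\left(P \right)} = 6 + - 3 P 5 = 6 - 15 P$)
$\frac{2045}{D{\left(c \right)}} + \frac{- \frac{1294}{-1512} + \frac{856}{791 \frac{1}{14 - 340}}}{2023} = \frac{2045}{6 - 690} + \frac{- \frac{1294}{-1512} + \frac{856}{791 \frac{1}{14 - 340}}}{2023} = \frac{2045}{6 - 690} + \left(\left(-1294\right) \left(- \frac{1}{1512}\right) + \frac{856}{791 \frac{1}{14 - 340}}\right) \frac{1}{2023} = \frac{2045}{-684} + \left(\frac{647}{756} + \frac{856}{791 \frac{1}{-326}}\right) \frac{1}{2023} = 2045 \left(- \frac{1}{684}\right) + \left(\frac{647}{756} + \frac{856}{791 \left(- \frac{1}{326}\right)}\right) \frac{1}{2023} = - \frac{2045}{684} + \left(\frac{647}{756} + \frac{856}{- \frac{791}{326}}\right) \frac{1}{2023} = - \frac{2045}{684} + \left(\frac{647}{756} + 856 \left(- \frac{326}{791}\right)\right) \frac{1}{2023} = - \frac{2045}{684} + \left(\frac{647}{756} - \frac{279056}{791}\right) \frac{1}{2023} = - \frac{2045}{684} - \frac{4294991}{24688692} = - \frac{742029847}{234542574}$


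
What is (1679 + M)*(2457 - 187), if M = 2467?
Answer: 9411420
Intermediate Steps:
(1679 + M)*(2457 - 187) = (1679 + 2467)*(2457 - 187) = 4146*2270 = 9411420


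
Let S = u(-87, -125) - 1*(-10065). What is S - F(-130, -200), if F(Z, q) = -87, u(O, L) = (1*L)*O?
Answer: 21027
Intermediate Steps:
u(O, L) = L*O
S = 20940 (S = -125*(-87) - 1*(-10065) = 10875 + 10065 = 20940)
S - F(-130, -200) = 20940 - 1*(-87) = 20940 + 87 = 21027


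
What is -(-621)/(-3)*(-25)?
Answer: 5175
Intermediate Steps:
-(-621)/(-3)*(-25) = -(-621)*(-1)/3*(-25) = -23*9*(-25) = -207*(-25) = 5175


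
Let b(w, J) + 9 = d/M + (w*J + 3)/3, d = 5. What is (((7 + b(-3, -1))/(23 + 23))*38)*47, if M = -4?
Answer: -4465/92 ≈ -48.533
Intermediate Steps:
b(w, J) = -37/4 + J*w/3 (b(w, J) = -9 + (5/(-4) + (w*J + 3)/3) = -9 + (5*(-¼) + (J*w + 3)*(⅓)) = -9 + (-5/4 + (3 + J*w)*(⅓)) = -9 + (-5/4 + (1 + J*w/3)) = -9 + (-¼ + J*w/3) = -37/4 + J*w/3)
(((7 + b(-3, -1))/(23 + 23))*38)*47 = (((7 + (-37/4 + (⅓)*(-1)*(-3)))/(23 + 23))*38)*47 = (((7 + (-37/4 + 1))/46)*38)*47 = (((7 - 33/4)*(1/46))*38)*47 = (-5/4*1/46*38)*47 = -5/184*38*47 = -95/92*47 = -4465/92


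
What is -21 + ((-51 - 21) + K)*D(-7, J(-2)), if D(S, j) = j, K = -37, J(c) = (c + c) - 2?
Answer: 633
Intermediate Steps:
J(c) = -2 + 2*c (J(c) = 2*c - 2 = -2 + 2*c)
-21 + ((-51 - 21) + K)*D(-7, J(-2)) = -21 + ((-51 - 21) - 37)*(-2 + 2*(-2)) = -21 + (-72 - 37)*(-2 - 4) = -21 - 109*(-6) = -21 + 654 = 633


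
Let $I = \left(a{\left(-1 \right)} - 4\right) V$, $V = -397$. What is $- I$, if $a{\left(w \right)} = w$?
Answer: $-1985$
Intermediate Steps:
$I = 1985$ ($I = \left(-1 - 4\right) \left(-397\right) = \left(-5\right) \left(-397\right) = 1985$)
$- I = \left(-1\right) 1985 = -1985$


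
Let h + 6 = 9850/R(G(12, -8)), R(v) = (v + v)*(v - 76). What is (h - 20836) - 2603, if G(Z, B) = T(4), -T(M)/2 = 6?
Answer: -24752995/1056 ≈ -23440.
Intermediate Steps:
T(M) = -12 (T(M) = -2*6 = -12)
G(Z, B) = -12
R(v) = 2*v*(-76 + v) (R(v) = (2*v)*(-76 + v) = 2*v*(-76 + v))
h = -1411/1056 (h = -6 + 9850/((2*(-12)*(-76 - 12))) = -6 + 9850/((2*(-12)*(-88))) = -6 + 9850/2112 = -6 + 9850*(1/2112) = -6 + 4925/1056 = -1411/1056 ≈ -1.3362)
(h - 20836) - 2603 = (-1411/1056 - 20836) - 2603 = -22004227/1056 - 2603 = -24752995/1056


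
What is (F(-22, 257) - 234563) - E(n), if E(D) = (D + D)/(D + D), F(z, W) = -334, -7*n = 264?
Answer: -234898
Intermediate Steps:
n = -264/7 (n = -⅐*264 = -264/7 ≈ -37.714)
E(D) = 1 (E(D) = (2*D)/((2*D)) = (2*D)*(1/(2*D)) = 1)
(F(-22, 257) - 234563) - E(n) = (-334 - 234563) - 1*1 = -234897 - 1 = -234898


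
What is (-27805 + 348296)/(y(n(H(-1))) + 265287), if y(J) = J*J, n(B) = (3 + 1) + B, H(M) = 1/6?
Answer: 11537676/9550957 ≈ 1.2080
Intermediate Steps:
H(M) = ⅙
n(B) = 4 + B
y(J) = J²
(-27805 + 348296)/(y(n(H(-1))) + 265287) = (-27805 + 348296)/((4 + ⅙)² + 265287) = 320491/((25/6)² + 265287) = 320491/(625/36 + 265287) = 320491/(9550957/36) = 320491*(36/9550957) = 11537676/9550957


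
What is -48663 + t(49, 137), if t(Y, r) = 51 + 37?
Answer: -48575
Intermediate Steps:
t(Y, r) = 88
-48663 + t(49, 137) = -48663 + 88 = -48575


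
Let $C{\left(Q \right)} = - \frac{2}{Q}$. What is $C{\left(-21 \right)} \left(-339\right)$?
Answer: $- \frac{226}{7} \approx -32.286$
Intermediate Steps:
$C{\left(-21 \right)} \left(-339\right) = - \frac{2}{-21} \left(-339\right) = \left(-2\right) \left(- \frac{1}{21}\right) \left(-339\right) = \frac{2}{21} \left(-339\right) = - \frac{226}{7}$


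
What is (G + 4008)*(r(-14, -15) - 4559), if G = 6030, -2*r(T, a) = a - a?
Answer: -45763242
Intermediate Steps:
r(T, a) = 0 (r(T, a) = -(a - a)/2 = -½*0 = 0)
(G + 4008)*(r(-14, -15) - 4559) = (6030 + 4008)*(0 - 4559) = 10038*(-4559) = -45763242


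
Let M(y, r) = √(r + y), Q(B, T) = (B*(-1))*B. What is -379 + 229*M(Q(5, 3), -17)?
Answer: -379 + 229*I*√42 ≈ -379.0 + 1484.1*I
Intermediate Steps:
Q(B, T) = -B² (Q(B, T) = (-B)*B = -B²)
-379 + 229*M(Q(5, 3), -17) = -379 + 229*√(-17 - 1*5²) = -379 + 229*√(-17 - 1*25) = -379 + 229*√(-17 - 25) = -379 + 229*√(-42) = -379 + 229*(I*√42) = -379 + 229*I*√42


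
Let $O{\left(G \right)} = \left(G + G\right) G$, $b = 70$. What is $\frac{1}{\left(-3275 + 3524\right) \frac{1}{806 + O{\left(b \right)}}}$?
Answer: $\frac{10606}{249} \approx 42.594$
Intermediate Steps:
$O{\left(G \right)} = 2 G^{2}$ ($O{\left(G \right)} = 2 G G = 2 G^{2}$)
$\frac{1}{\left(-3275 + 3524\right) \frac{1}{806 + O{\left(b \right)}}} = \frac{1}{\left(-3275 + 3524\right) \frac{1}{806 + 2 \cdot 70^{2}}} = \frac{1}{249 \frac{1}{806 + 2 \cdot 4900}} = \frac{1}{249 \frac{1}{806 + 9800}} = \frac{1}{249 \cdot \frac{1}{10606}} = \frac{1}{\frac{249}{10606}} = \frac{10606}{249}$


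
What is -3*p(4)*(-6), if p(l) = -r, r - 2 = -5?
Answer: 54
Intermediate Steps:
r = -3 (r = 2 - 5 = -3)
p(l) = 3 (p(l) = -1*(-3) = 3)
-3*p(4)*(-6) = -3*3*(-6) = -9*(-6) = 54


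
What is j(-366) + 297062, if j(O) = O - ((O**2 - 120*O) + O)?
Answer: 119186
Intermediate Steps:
j(O) = -O**2 + 120*O (j(O) = O - (O**2 - 119*O) = O + (-O**2 + 119*O) = -O**2 + 120*O)
j(-366) + 297062 = -366*(120 - 1*(-366)) + 297062 = -366*(120 + 366) + 297062 = -366*486 + 297062 = -177876 + 297062 = 119186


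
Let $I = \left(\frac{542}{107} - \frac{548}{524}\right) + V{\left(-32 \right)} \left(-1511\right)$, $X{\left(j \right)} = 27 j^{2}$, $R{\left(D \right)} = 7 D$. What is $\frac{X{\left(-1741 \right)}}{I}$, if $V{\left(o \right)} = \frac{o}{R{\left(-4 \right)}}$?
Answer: $- \frac{8029979189253}{169043095} \approx -47503.0$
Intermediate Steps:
$V{\left(o \right)} = - \frac{o}{28}$ ($V{\left(o \right)} = \frac{o}{7 \left(-4\right)} = \frac{o}{-28} = o \left(- \frac{1}{28}\right) = - \frac{o}{28}$)
$I = - \frac{169043095}{98119}$ ($I = \left(\frac{542}{107} - \frac{548}{524}\right) + \left(- \frac{1}{28}\right) \left(-32\right) \left(-1511\right) = \left(542 \cdot \frac{1}{107} - \frac{137}{131}\right) + \frac{8}{7} \left(-1511\right) = \left(\frac{542}{107} - \frac{137}{131}\right) - \frac{12088}{7} = \frac{56343}{14017} - \frac{12088}{7} = - \frac{169043095}{98119} \approx -1722.8$)
$\frac{X{\left(-1741 \right)}}{I} = \frac{27 \left(-1741\right)^{2}}{- \frac{169043095}{98119}} = 27 \cdot 3031081 \left(- \frac{98119}{169043095}\right) = 81839187 \left(- \frac{98119}{169043095}\right) = - \frac{8029979189253}{169043095}$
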